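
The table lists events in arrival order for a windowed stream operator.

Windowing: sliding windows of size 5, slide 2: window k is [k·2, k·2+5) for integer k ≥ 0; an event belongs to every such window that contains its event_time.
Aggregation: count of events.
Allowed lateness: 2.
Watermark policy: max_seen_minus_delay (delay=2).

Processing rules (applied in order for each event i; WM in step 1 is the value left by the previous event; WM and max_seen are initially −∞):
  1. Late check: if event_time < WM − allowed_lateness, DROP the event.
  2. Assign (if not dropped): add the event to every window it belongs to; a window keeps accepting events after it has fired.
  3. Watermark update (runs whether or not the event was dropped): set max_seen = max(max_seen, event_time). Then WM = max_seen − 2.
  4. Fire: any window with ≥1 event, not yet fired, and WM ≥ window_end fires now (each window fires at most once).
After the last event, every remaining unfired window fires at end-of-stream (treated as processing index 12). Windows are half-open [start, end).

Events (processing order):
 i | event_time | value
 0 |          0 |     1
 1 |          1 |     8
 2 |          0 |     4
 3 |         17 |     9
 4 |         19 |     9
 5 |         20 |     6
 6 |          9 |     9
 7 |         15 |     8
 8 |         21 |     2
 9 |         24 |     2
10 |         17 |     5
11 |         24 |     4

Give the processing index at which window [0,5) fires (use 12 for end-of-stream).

i=0 t=0 v=1: → [0,5); WM=-2
i=1 t=1 v=8: → [0,5); WM=-1
i=2 t=0 v=4: → [0,5); WM=-1
i=3 t=17 v=9: → [16,21),[14,19); WM=15; [0,5) fires=3
i=4 t=19 v=9: → [18,23),[16,21); WM=17
i=5 t=20 v=6: → [20,25),[18,23),[16,21); WM=18
i=6 t=9 v=9: DROP (t<18-2); WM=18
i=7 t=15 v=8: DROP (t<18-2); WM=18
i=8 t=21 v=2: → [20,25),[18,23); WM=19; [14,19) fires=1
i=9 t=24 v=2: → [24,29),[22,27),[20,25); WM=22; [16,21) fires=3
i=10 t=17 v=5: DROP (t<22-2); WM=22
i=11 t=24 v=4: → [24,29),[22,27),[20,25); WM=22

3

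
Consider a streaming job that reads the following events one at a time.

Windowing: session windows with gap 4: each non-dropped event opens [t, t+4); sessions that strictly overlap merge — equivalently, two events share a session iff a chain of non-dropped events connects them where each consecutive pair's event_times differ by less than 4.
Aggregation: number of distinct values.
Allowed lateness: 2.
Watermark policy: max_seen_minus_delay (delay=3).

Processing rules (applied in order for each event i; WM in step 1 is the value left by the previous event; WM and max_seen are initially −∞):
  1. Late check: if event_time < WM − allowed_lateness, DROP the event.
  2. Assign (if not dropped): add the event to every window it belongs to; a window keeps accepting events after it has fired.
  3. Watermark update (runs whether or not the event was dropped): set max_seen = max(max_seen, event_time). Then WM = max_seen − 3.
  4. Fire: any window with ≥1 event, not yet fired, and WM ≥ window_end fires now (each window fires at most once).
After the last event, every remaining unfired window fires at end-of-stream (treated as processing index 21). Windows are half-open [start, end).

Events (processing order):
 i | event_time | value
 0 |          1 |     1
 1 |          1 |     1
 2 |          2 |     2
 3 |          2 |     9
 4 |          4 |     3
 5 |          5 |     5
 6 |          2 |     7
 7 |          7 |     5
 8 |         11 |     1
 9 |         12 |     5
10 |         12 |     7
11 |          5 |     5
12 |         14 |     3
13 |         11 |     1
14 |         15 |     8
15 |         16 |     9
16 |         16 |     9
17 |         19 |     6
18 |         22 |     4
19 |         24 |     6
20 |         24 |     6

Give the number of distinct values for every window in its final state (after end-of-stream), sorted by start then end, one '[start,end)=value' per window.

[1,11)=6 [11,28)=8

i=0 t=1 v=1: → [1,5); WM=-2
i=1 t=1 v=1: → [1,5); WM=-2
i=2 t=2 v=2: → [1,6); WM=-1
i=3 t=2 v=9: → [1,6); WM=-1
i=4 t=4 v=3: → [1,8); WM=1
i=5 t=5 v=5: → [1,9); WM=2
i=6 t=2 v=7: → [1,9); WM=2
i=7 t=7 v=5: → [1,11); WM=4
i=8 t=11 v=1: → [11,15); WM=8
i=9 t=12 v=5: → [11,16); WM=9
i=10 t=12 v=7: → [11,16); WM=9
i=11 t=5 v=5: DROP (t<9-2); WM=9
i=12 t=14 v=3: → [11,18); WM=11
i=13 t=11 v=1: → [11,18); WM=11
i=14 t=15 v=8: → [11,19); WM=12
i=15 t=16 v=9: → [11,20); WM=13
i=16 t=16 v=9: → [11,20); WM=13
i=17 t=19 v=6: → [11,23); WM=16
i=18 t=22 v=4: → [11,26); WM=19
i=19 t=24 v=6: → [11,28); WM=21
i=20 t=24 v=6: → [11,28); WM=21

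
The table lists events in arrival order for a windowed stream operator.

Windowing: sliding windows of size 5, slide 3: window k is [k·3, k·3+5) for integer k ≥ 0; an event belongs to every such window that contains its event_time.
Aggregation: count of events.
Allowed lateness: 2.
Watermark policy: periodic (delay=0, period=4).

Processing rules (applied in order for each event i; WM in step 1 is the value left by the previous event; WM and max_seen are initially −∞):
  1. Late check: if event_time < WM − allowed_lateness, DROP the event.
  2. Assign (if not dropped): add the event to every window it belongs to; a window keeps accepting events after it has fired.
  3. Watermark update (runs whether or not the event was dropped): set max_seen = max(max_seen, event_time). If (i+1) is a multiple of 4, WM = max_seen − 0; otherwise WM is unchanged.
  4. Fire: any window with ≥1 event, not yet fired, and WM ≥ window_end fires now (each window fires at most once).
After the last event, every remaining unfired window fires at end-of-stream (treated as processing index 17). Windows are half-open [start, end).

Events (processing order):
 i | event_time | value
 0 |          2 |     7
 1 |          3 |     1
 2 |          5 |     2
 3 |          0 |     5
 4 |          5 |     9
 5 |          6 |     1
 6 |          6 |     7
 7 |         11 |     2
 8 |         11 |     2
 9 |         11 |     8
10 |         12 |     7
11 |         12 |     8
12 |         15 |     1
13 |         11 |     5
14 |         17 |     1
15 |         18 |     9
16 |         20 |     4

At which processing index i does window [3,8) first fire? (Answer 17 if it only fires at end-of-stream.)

i=0 t=2 v=7: → [0,5); WM=−∞
i=1 t=3 v=1: → [3,8),[0,5); WM=−∞
i=2 t=5 v=2: → [3,8); WM=−∞
i=3 t=0 v=5: → [0,5); WM=5; [0,5) fires=3
i=4 t=5 v=9: → [3,8); WM=5
i=5 t=6 v=1: → [6,11),[3,8); WM=5
i=6 t=6 v=7: → [6,11),[3,8); WM=5
i=7 t=11 v=2: → [9,14); WM=11; [3,8) fires=5 [6,11) fires=2
i=8 t=11 v=2: → [9,14); WM=11
i=9 t=11 v=8: → [9,14); WM=11
i=10 t=12 v=7: → [12,17),[9,14); WM=11
i=11 t=12 v=8: → [12,17),[9,14); WM=12
i=12 t=15 v=1: → [15,20),[12,17); WM=12
i=13 t=11 v=5: → [9,14); WM=12
i=14 t=17 v=1: → [15,20); WM=12
i=15 t=18 v=9: → [18,23),[15,20); WM=18; [9,14) fires=6 [12,17) fires=3
i=16 t=20 v=4: → [18,23); WM=18

7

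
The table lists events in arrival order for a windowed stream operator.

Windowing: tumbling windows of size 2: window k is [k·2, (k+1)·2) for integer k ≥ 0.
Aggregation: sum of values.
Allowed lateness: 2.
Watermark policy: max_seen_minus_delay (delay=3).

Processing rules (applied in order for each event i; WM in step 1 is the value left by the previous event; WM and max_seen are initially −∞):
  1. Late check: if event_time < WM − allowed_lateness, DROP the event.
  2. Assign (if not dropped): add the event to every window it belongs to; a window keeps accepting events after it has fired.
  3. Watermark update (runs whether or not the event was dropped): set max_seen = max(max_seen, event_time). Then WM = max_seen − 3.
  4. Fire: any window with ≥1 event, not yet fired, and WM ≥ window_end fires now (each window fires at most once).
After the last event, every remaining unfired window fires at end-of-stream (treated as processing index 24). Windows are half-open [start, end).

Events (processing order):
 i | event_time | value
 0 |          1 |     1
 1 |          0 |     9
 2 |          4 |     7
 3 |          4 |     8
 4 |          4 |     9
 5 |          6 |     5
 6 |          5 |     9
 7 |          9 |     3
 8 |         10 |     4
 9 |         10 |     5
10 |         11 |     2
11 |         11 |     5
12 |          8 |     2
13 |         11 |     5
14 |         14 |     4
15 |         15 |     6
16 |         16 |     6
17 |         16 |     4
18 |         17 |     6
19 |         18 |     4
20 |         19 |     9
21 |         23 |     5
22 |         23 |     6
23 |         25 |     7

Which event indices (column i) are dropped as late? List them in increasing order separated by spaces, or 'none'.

i=0 t=1 v=1: → [0,2); WM=-2
i=1 t=0 v=9: → [0,2); WM=-2
i=2 t=4 v=7: → [4,6); WM=1
i=3 t=4 v=8: → [4,6); WM=1
i=4 t=4 v=9: → [4,6); WM=1
i=5 t=6 v=5: → [6,8); WM=3; [0,2) fires=10
i=6 t=5 v=9: → [4,6); WM=3
i=7 t=9 v=3: → [8,10); WM=6; [4,6) fires=33
i=8 t=10 v=4: → [10,12); WM=7
i=9 t=10 v=5: → [10,12); WM=7
i=10 t=11 v=2: → [10,12); WM=8; [6,8) fires=5
i=11 t=11 v=5: → [10,12); WM=8
i=12 t=8 v=2: → [8,10); WM=8
i=13 t=11 v=5: → [10,12); WM=8
i=14 t=14 v=4: → [14,16); WM=11; [8,10) fires=5
i=15 t=15 v=6: → [14,16); WM=12; [10,12) fires=21
i=16 t=16 v=6: → [16,18); WM=13
i=17 t=16 v=4: → [16,18); WM=13
i=18 t=17 v=6: → [16,18); WM=14
i=19 t=18 v=4: → [18,20); WM=15
i=20 t=19 v=9: → [18,20); WM=16; [14,16) fires=10
i=21 t=23 v=5: → [22,24); WM=20; [16,18) fires=16 [18,20) fires=13
i=22 t=23 v=6: → [22,24); WM=20
i=23 t=25 v=7: → [24,26); WM=22

none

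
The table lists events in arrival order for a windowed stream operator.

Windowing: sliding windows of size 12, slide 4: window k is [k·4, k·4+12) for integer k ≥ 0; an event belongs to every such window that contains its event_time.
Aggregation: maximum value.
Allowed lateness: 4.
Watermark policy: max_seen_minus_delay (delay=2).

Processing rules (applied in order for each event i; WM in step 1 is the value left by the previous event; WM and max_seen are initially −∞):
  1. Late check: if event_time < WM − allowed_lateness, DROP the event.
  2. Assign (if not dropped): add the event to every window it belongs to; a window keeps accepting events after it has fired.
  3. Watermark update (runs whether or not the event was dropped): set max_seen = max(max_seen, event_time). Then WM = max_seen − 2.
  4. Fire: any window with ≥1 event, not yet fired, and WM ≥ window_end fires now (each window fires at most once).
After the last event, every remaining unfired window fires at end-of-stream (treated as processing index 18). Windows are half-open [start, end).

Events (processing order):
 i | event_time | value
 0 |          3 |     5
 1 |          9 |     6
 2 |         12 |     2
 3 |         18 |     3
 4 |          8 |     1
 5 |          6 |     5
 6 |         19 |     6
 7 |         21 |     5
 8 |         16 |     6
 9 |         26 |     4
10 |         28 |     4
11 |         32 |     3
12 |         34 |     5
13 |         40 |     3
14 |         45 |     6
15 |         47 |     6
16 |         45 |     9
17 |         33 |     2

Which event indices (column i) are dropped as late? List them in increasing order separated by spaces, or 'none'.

i=0 t=3 v=5: → [0,12); WM=1
i=1 t=9 v=6: → [8,20),[4,16),[0,12); WM=7
i=2 t=12 v=2: → [12,24),[8,20),[4,16); WM=10
i=3 t=18 v=3: → [16,28),[12,24),[8,20); WM=16; [0,12) fires=6 [4,16) fires=6
i=4 t=8 v=1: DROP (t<16-4); WM=16
i=5 t=6 v=5: DROP (t<16-4); WM=16
i=6 t=19 v=6: → [16,28),[12,24),[8,20); WM=17
i=7 t=21 v=5: → [20,32),[16,28),[12,24); WM=19
i=8 t=16 v=6: → [16,28),[12,24),[8,20); WM=19
i=9 t=26 v=4: → [24,36),[20,32),[16,28); WM=24; [8,20) fires=6 [12,24) fires=6
i=10 t=28 v=4: → [28,40),[24,36),[20,32); WM=26
i=11 t=32 v=3: → [32,44),[28,40),[24,36); WM=30; [16,28) fires=6
i=12 t=34 v=5: → [32,44),[28,40),[24,36); WM=32; [20,32) fires=5
i=13 t=40 v=3: → [40,52),[36,48),[32,44); WM=38; [24,36) fires=5
i=14 t=45 v=6: → [44,56),[40,52),[36,48); WM=43; [28,40) fires=5
i=15 t=47 v=6: → [44,56),[40,52),[36,48); WM=45; [32,44) fires=5
i=16 t=45 v=9: → [44,56),[40,52),[36,48); WM=45
i=17 t=33 v=2: DROP (t<45-4); WM=45

4 5 17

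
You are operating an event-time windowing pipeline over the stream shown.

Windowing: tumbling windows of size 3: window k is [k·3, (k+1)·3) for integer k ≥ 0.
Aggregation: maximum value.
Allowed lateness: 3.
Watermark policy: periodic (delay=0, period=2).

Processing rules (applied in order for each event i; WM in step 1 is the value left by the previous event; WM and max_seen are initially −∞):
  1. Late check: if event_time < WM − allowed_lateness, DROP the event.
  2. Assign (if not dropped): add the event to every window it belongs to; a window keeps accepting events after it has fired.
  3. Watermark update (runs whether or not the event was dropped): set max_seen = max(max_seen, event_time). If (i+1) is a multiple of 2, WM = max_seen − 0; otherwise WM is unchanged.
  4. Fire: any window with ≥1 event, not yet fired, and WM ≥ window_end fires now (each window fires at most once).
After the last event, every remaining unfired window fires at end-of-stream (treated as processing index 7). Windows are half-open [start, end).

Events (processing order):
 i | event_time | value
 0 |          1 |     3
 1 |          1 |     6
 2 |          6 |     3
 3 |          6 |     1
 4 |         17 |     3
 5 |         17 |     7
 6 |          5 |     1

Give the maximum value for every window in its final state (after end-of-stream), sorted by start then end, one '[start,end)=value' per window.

[0,3)=6 [6,9)=3 [15,18)=7

i=0 t=1 v=3: → [0,3); WM=−∞
i=1 t=1 v=6: → [0,3); WM=1
i=2 t=6 v=3: → [6,9); WM=1
i=3 t=6 v=1: → [6,9); WM=6; [0,3) fires=6
i=4 t=17 v=3: → [15,18); WM=6
i=5 t=17 v=7: → [15,18); WM=17; [6,9) fires=3
i=6 t=5 v=1: DROP (t<17-3); WM=17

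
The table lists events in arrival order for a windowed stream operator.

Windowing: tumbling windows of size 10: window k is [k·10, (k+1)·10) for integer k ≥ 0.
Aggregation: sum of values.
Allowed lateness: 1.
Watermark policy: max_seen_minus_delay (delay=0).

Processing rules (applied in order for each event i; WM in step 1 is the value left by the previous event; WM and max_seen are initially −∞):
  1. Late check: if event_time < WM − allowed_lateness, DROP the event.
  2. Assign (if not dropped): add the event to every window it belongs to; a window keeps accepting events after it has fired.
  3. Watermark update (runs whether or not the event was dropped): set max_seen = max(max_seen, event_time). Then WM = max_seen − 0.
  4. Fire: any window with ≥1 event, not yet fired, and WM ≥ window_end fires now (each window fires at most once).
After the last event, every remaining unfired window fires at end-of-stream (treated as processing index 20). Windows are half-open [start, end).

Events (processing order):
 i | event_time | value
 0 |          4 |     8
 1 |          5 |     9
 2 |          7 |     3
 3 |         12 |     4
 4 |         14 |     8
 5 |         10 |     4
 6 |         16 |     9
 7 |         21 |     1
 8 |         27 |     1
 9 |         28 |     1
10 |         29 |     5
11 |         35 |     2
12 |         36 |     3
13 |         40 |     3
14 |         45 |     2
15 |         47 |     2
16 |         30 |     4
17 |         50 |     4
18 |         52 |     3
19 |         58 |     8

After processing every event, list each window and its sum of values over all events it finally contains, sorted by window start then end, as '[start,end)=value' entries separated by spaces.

[0,10)=20 [10,20)=21 [20,30)=8 [30,40)=5 [40,50)=7 [50,60)=15

i=0 t=4 v=8: → [0,10); WM=4
i=1 t=5 v=9: → [0,10); WM=5
i=2 t=7 v=3: → [0,10); WM=7
i=3 t=12 v=4: → [10,20); WM=12; [0,10) fires=20
i=4 t=14 v=8: → [10,20); WM=14
i=5 t=10 v=4: DROP (t<14-1); WM=14
i=6 t=16 v=9: → [10,20); WM=16
i=7 t=21 v=1: → [20,30); WM=21; [10,20) fires=21
i=8 t=27 v=1: → [20,30); WM=27
i=9 t=28 v=1: → [20,30); WM=28
i=10 t=29 v=5: → [20,30); WM=29
i=11 t=35 v=2: → [30,40); WM=35; [20,30) fires=8
i=12 t=36 v=3: → [30,40); WM=36
i=13 t=40 v=3: → [40,50); WM=40; [30,40) fires=5
i=14 t=45 v=2: → [40,50); WM=45
i=15 t=47 v=2: → [40,50); WM=47
i=16 t=30 v=4: DROP (t<47-1); WM=47
i=17 t=50 v=4: → [50,60); WM=50; [40,50) fires=7
i=18 t=52 v=3: → [50,60); WM=52
i=19 t=58 v=8: → [50,60); WM=58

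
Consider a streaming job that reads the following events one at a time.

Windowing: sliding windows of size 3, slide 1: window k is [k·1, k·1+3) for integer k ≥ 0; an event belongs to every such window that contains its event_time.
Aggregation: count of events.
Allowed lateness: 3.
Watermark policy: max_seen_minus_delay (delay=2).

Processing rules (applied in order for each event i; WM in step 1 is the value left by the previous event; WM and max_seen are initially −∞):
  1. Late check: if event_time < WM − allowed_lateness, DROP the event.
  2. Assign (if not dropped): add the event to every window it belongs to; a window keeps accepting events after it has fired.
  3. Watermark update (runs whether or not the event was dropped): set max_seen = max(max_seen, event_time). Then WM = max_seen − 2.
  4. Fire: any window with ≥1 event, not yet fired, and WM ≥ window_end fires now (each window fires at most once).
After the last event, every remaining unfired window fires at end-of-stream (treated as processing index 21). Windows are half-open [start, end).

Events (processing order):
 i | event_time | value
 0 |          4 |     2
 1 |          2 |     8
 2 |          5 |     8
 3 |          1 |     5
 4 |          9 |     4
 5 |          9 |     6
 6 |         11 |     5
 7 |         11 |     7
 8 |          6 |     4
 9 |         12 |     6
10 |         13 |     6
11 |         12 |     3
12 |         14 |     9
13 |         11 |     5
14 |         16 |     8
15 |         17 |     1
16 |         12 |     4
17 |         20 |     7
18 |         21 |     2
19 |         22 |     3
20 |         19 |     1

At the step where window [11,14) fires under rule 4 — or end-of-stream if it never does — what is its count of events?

6

i=0 t=4 v=2: → [4,7),[3,6),[2,5); WM=2
i=1 t=2 v=8: → [2,5),[1,4),[0,3); WM=2
i=2 t=5 v=8: → [5,8),[4,7),[3,6); WM=3; [0,3) fires=1
i=3 t=1 v=5: → [1,4),[0,3); WM=3
i=4 t=9 v=4: → [9,12),[8,11),[7,10); WM=7; [1,4) fires=2 [2,5) fires=2 [3,6) fires=2 [4,7) fires=2
i=5 t=9 v=6: → [9,12),[8,11),[7,10); WM=7
i=6 t=11 v=5: → [11,14),[10,13),[9,12); WM=9; [5,8) fires=1
i=7 t=11 v=7: → [11,14),[10,13),[9,12); WM=9
i=8 t=6 v=4: → [6,9),[5,8),[4,7); WM=9; [6,9) fires=1
i=9 t=12 v=6: → [12,15),[11,14),[10,13); WM=10; [7,10) fires=2
i=10 t=13 v=6: → [13,16),[12,15),[11,14); WM=11; [8,11) fires=2
i=11 t=12 v=3: → [12,15),[11,14),[10,13); WM=11
i=12 t=14 v=9: → [14,17),[13,16),[12,15); WM=12; [9,12) fires=4
i=13 t=11 v=5: → [11,14),[10,13),[9,12); WM=12
i=14 t=16 v=8: → [16,19),[15,18),[14,17); WM=14; [10,13) fires=5 [11,14) fires=6
i=15 t=17 v=1: → [17,20),[16,19),[15,18); WM=15; [12,15) fires=4
i=16 t=12 v=4: → [12,15),[11,14),[10,13); WM=15
i=17 t=20 v=7: → [20,23),[19,22),[18,21); WM=18; [13,16) fires=2 [14,17) fires=2 [15,18) fires=2
i=18 t=21 v=2: → [21,24),[20,23),[19,22); WM=19; [16,19) fires=2
i=19 t=22 v=3: → [22,25),[21,24),[20,23); WM=20; [17,20) fires=1
i=20 t=19 v=1: → [19,22),[18,21),[17,20); WM=20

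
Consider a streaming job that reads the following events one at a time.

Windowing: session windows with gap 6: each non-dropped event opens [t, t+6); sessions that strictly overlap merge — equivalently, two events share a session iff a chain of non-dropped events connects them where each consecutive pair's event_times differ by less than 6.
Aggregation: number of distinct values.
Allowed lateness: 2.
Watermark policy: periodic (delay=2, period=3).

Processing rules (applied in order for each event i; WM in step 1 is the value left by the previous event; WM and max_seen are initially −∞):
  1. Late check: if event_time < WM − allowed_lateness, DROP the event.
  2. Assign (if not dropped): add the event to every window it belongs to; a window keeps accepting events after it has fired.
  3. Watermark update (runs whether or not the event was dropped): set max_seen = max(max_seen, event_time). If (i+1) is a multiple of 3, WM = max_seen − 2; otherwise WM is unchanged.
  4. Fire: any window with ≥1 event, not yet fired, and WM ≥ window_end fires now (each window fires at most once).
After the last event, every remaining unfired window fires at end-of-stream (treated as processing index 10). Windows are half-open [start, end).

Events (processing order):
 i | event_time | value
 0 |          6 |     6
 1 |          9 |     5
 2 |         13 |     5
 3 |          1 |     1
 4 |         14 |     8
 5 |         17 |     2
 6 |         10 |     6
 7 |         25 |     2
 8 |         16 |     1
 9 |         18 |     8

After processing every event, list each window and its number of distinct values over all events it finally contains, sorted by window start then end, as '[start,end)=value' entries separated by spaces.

i=0 t=6 v=6: → [6,12); WM=−∞
i=1 t=9 v=5: → [6,15); WM=−∞
i=2 t=13 v=5: → [6,19); WM=11
i=3 t=1 v=1: DROP (t<11-2); WM=11
i=4 t=14 v=8: → [6,20); WM=11
i=5 t=17 v=2: → [6,23); WM=15
i=6 t=10 v=6: DROP (t<15-2); WM=15
i=7 t=25 v=2: → [25,31); WM=15
i=8 t=16 v=1: → [6,23); WM=23
i=9 t=18 v=8: DROP (t<23-2); WM=23

[6,23)=5 [25,31)=1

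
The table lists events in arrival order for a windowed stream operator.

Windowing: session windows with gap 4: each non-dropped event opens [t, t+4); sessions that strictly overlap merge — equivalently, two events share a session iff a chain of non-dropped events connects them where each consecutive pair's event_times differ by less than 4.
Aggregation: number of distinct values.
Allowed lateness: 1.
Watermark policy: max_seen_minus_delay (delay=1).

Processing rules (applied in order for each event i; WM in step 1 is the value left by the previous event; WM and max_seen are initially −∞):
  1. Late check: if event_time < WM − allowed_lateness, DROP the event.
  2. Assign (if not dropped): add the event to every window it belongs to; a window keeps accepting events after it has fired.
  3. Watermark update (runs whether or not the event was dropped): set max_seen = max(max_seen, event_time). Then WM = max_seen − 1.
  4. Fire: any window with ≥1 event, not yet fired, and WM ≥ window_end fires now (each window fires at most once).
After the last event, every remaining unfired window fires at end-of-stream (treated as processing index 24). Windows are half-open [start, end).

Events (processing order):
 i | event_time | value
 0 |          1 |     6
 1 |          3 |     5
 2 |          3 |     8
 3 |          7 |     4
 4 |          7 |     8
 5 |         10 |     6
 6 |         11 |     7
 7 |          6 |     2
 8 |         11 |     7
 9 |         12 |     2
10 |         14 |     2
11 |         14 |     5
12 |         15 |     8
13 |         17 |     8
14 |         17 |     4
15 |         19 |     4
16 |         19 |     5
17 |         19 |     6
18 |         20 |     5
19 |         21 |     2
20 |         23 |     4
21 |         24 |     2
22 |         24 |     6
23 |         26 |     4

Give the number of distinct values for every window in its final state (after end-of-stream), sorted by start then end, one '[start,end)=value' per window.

i=0 t=1 v=6: → [1,5); WM=0
i=1 t=3 v=5: → [1,7); WM=2
i=2 t=3 v=8: → [1,7); WM=2
i=3 t=7 v=4: → [7,11); WM=6
i=4 t=7 v=8: → [7,11); WM=6
i=5 t=10 v=6: → [7,14); WM=9
i=6 t=11 v=7: → [7,15); WM=10
i=7 t=6 v=2: DROP (t<10-1); WM=10
i=8 t=11 v=7: → [7,15); WM=10
i=9 t=12 v=2: → [7,16); WM=11
i=10 t=14 v=2: → [7,18); WM=13
i=11 t=14 v=5: → [7,18); WM=13
i=12 t=15 v=8: → [7,19); WM=14
i=13 t=17 v=8: → [7,21); WM=16
i=14 t=17 v=4: → [7,21); WM=16
i=15 t=19 v=4: → [7,23); WM=18
i=16 t=19 v=5: → [7,23); WM=18
i=17 t=19 v=6: → [7,23); WM=18
i=18 t=20 v=5: → [7,24); WM=19
i=19 t=21 v=2: → [7,25); WM=20
i=20 t=23 v=4: → [7,27); WM=22
i=21 t=24 v=2: → [7,28); WM=23
i=22 t=24 v=6: → [7,28); WM=23
i=23 t=26 v=4: → [7,30); WM=25

[1,7)=3 [7,30)=6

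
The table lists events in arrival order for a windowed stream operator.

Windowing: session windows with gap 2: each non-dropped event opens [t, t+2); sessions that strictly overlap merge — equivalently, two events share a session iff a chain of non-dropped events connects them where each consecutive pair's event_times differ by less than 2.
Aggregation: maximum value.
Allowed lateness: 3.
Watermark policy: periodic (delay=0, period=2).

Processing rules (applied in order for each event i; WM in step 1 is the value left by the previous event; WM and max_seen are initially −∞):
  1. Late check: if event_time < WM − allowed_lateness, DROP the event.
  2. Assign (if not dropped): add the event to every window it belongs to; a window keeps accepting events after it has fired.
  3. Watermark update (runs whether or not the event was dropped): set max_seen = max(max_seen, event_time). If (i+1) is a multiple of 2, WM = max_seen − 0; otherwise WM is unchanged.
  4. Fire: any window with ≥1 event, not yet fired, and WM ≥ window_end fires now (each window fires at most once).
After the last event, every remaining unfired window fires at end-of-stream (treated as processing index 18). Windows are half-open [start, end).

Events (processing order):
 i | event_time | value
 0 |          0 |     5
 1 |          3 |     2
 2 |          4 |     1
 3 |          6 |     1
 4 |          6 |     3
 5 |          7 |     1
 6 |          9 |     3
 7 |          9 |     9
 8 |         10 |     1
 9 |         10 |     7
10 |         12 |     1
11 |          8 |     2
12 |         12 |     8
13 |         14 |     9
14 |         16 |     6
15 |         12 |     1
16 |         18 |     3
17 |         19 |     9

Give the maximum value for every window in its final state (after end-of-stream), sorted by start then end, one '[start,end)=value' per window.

i=0 t=0 v=5: → [0,2); WM=−∞
i=1 t=3 v=2: → [3,5); WM=3
i=2 t=4 v=1: → [3,6); WM=3
i=3 t=6 v=1: → [6,8); WM=6
i=4 t=6 v=3: → [6,8); WM=6
i=5 t=7 v=1: → [6,9); WM=7
i=6 t=9 v=3: → [9,11); WM=7
i=7 t=9 v=9: → [9,11); WM=9
i=8 t=10 v=1: → [9,12); WM=9
i=9 t=10 v=7: → [9,12); WM=10
i=10 t=12 v=1: → [12,14); WM=10
i=11 t=8 v=2: → [6,12); WM=12
i=12 t=12 v=8: → [12,14); WM=12
i=13 t=14 v=9: → [14,16); WM=14
i=14 t=16 v=6: → [16,18); WM=14
i=15 t=12 v=1: → [12,14); WM=16
i=16 t=18 v=3: → [18,20); WM=16
i=17 t=19 v=9: → [18,21); WM=19

[0,2)=5 [3,6)=2 [6,12)=9 [12,14)=8 [14,16)=9 [16,18)=6 [18,21)=9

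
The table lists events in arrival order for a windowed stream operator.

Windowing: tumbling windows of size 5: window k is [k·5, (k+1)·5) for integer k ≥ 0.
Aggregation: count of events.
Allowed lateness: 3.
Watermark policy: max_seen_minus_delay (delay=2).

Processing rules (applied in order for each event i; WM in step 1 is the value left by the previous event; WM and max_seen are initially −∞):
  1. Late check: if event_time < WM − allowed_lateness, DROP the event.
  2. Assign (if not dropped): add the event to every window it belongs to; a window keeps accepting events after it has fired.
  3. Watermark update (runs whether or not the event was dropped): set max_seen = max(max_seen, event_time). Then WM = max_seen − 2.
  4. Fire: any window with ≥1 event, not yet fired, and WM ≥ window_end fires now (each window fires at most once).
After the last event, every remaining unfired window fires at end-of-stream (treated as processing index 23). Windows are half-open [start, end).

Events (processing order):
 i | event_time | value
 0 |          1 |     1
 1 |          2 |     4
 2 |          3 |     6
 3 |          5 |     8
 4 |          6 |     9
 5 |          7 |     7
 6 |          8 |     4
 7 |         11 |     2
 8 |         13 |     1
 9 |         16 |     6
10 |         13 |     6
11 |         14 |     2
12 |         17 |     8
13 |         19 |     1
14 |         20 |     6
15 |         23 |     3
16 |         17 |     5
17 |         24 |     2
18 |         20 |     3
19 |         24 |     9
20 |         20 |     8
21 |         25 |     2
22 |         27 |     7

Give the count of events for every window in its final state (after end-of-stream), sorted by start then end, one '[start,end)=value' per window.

[0,5)=3 [5,10)=4 [10,15)=4 [15,20)=3 [20,25)=6 [25,30)=2

i=0 t=1 v=1: → [0,5); WM=-1
i=1 t=2 v=4: → [0,5); WM=0
i=2 t=3 v=6: → [0,5); WM=1
i=3 t=5 v=8: → [5,10); WM=3
i=4 t=6 v=9: → [5,10); WM=4
i=5 t=7 v=7: → [5,10); WM=5; [0,5) fires=3
i=6 t=8 v=4: → [5,10); WM=6
i=7 t=11 v=2: → [10,15); WM=9
i=8 t=13 v=1: → [10,15); WM=11; [5,10) fires=4
i=9 t=16 v=6: → [15,20); WM=14
i=10 t=13 v=6: → [10,15); WM=14
i=11 t=14 v=2: → [10,15); WM=14
i=12 t=17 v=8: → [15,20); WM=15; [10,15) fires=4
i=13 t=19 v=1: → [15,20); WM=17
i=14 t=20 v=6: → [20,25); WM=18
i=15 t=23 v=3: → [20,25); WM=21; [15,20) fires=3
i=16 t=17 v=5: DROP (t<21-3); WM=21
i=17 t=24 v=2: → [20,25); WM=22
i=18 t=20 v=3: → [20,25); WM=22
i=19 t=24 v=9: → [20,25); WM=22
i=20 t=20 v=8: → [20,25); WM=22
i=21 t=25 v=2: → [25,30); WM=23
i=22 t=27 v=7: → [25,30); WM=25; [20,25) fires=6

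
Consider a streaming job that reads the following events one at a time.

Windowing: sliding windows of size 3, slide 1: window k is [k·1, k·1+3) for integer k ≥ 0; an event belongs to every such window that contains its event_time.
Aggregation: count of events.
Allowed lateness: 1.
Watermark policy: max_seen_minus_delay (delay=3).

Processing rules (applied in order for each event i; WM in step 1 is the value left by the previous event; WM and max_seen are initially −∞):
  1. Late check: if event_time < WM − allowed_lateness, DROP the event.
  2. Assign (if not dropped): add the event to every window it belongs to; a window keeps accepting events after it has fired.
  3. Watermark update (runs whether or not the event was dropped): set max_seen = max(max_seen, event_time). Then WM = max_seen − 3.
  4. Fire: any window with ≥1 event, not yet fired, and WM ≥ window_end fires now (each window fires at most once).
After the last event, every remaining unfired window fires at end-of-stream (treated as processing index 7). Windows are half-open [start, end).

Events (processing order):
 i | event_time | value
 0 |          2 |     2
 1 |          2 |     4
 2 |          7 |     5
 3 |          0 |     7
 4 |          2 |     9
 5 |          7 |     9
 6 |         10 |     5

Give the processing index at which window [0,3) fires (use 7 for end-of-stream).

2

i=0 t=2 v=2: → [2,5),[1,4),[0,3); WM=-1
i=1 t=2 v=4: → [2,5),[1,4),[0,3); WM=-1
i=2 t=7 v=5: → [7,10),[6,9),[5,8); WM=4; [0,3) fires=2 [1,4) fires=2
i=3 t=0 v=7: DROP (t<4-1); WM=4
i=4 t=2 v=9: DROP (t<4-1); WM=4
i=5 t=7 v=9: → [7,10),[6,9),[5,8); WM=4
i=6 t=10 v=5: → [10,13),[9,12),[8,11); WM=7; [2,5) fires=2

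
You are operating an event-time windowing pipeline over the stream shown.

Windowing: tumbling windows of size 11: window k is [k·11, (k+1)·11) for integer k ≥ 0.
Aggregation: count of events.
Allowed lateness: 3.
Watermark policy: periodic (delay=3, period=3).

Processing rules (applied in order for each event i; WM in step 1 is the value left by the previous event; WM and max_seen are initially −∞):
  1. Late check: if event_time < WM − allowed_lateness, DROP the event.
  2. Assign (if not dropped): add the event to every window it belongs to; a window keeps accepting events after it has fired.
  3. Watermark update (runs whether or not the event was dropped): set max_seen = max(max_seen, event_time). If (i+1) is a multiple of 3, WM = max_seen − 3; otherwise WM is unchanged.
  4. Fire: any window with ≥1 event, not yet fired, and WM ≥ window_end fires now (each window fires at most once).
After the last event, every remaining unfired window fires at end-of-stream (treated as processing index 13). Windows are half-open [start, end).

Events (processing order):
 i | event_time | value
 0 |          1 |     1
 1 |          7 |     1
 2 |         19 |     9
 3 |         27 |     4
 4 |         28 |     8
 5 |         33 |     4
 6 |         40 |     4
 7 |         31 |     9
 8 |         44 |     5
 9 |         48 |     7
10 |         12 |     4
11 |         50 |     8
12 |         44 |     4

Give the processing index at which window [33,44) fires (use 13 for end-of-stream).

11

i=0 t=1 v=1: → [0,11); WM=−∞
i=1 t=7 v=1: → [0,11); WM=−∞
i=2 t=19 v=9: → [11,22); WM=16; [0,11) fires=2
i=3 t=27 v=4: → [22,33); WM=16
i=4 t=28 v=8: → [22,33); WM=16
i=5 t=33 v=4: → [33,44); WM=30; [11,22) fires=1
i=6 t=40 v=4: → [33,44); WM=30
i=7 t=31 v=9: → [22,33); WM=30
i=8 t=44 v=5: → [44,55); WM=41; [22,33) fires=3
i=9 t=48 v=7: → [44,55); WM=41
i=10 t=12 v=4: DROP (t<41-3); WM=41
i=11 t=50 v=8: → [44,55); WM=47; [33,44) fires=2
i=12 t=44 v=4: → [44,55); WM=47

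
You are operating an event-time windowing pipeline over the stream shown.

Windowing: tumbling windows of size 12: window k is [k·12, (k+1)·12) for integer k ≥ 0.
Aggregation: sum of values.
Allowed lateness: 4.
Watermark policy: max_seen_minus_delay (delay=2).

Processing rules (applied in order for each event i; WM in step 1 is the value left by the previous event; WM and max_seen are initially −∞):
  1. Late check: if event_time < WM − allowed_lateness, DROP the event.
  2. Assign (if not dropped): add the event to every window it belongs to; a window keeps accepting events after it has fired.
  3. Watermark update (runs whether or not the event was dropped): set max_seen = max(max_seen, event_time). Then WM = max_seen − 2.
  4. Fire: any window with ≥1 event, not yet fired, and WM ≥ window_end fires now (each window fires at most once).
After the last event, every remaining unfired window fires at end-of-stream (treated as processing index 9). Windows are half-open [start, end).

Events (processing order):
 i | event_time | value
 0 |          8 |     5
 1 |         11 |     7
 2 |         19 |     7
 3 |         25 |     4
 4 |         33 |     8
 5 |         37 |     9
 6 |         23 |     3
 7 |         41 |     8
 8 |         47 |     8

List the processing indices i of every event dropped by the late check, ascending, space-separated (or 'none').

i=0 t=8 v=5: → [0,12); WM=6
i=1 t=11 v=7: → [0,12); WM=9
i=2 t=19 v=7: → [12,24); WM=17; [0,12) fires=12
i=3 t=25 v=4: → [24,36); WM=23
i=4 t=33 v=8: → [24,36); WM=31; [12,24) fires=7
i=5 t=37 v=9: → [36,48); WM=35
i=6 t=23 v=3: DROP (t<35-4); WM=35
i=7 t=41 v=8: → [36,48); WM=39; [24,36) fires=12
i=8 t=47 v=8: → [36,48); WM=45

6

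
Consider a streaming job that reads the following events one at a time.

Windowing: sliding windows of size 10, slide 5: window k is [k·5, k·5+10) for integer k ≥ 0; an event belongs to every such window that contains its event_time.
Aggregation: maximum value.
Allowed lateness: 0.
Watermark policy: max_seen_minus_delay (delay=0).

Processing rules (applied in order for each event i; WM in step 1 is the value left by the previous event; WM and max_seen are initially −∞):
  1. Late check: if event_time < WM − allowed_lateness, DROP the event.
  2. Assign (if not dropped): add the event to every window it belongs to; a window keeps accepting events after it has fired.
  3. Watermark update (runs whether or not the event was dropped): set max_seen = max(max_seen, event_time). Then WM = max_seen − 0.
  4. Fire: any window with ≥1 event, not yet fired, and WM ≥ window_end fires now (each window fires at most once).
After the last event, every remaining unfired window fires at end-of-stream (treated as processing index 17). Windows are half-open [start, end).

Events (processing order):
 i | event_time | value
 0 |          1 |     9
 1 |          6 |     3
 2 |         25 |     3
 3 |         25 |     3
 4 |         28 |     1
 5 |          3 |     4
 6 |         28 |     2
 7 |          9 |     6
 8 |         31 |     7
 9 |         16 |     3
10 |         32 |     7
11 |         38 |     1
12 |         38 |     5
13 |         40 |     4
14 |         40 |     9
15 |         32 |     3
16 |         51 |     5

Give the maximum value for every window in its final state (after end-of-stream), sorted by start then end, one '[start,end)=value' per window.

[0,10)=9 [5,15)=3 [20,30)=3 [25,35)=7 [30,40)=7 [35,45)=9 [40,50)=9 [45,55)=5 [50,60)=5

i=0 t=1 v=9: → [0,10); WM=1
i=1 t=6 v=3: → [5,15),[0,10); WM=6
i=2 t=25 v=3: → [25,35),[20,30); WM=25; [0,10) fires=9 [5,15) fires=3
i=3 t=25 v=3: → [25,35),[20,30); WM=25
i=4 t=28 v=1: → [25,35),[20,30); WM=28
i=5 t=3 v=4: DROP (t<28-0); WM=28
i=6 t=28 v=2: → [25,35),[20,30); WM=28
i=7 t=9 v=6: DROP (t<28-0); WM=28
i=8 t=31 v=7: → [30,40),[25,35); WM=31; [20,30) fires=3
i=9 t=16 v=3: DROP (t<31-0); WM=31
i=10 t=32 v=7: → [30,40),[25,35); WM=32
i=11 t=38 v=1: → [35,45),[30,40); WM=38; [25,35) fires=7
i=12 t=38 v=5: → [35,45),[30,40); WM=38
i=13 t=40 v=4: → [40,50),[35,45); WM=40; [30,40) fires=7
i=14 t=40 v=9: → [40,50),[35,45); WM=40
i=15 t=32 v=3: DROP (t<40-0); WM=40
i=16 t=51 v=5: → [50,60),[45,55); WM=51; [35,45) fires=9 [40,50) fires=9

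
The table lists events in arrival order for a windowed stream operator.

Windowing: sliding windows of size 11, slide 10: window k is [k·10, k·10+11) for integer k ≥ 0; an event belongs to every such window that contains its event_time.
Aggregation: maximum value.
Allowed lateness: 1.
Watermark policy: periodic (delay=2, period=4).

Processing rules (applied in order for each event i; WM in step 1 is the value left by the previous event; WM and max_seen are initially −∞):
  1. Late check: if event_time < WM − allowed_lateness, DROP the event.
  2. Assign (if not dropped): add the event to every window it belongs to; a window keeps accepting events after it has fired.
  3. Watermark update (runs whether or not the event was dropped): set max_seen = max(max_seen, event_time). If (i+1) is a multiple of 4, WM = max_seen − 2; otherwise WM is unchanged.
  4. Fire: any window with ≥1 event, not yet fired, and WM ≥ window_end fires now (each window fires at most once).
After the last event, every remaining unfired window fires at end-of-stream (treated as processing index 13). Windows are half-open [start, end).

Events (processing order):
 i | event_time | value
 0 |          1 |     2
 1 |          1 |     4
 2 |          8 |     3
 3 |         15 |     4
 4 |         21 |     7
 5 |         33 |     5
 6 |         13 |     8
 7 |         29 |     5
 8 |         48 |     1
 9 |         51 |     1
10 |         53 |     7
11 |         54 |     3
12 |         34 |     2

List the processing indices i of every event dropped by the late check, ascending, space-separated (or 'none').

12

i=0 t=1 v=2: → [0,11); WM=−∞
i=1 t=1 v=4: → [0,11); WM=−∞
i=2 t=8 v=3: → [0,11); WM=−∞
i=3 t=15 v=4: → [10,21); WM=13; [0,11) fires=4
i=4 t=21 v=7: → [20,31); WM=13
i=5 t=33 v=5: → [30,41); WM=13
i=6 t=13 v=8: → [10,21); WM=13
i=7 t=29 v=5: → [20,31); WM=31; [10,21) fires=8 [20,31) fires=7
i=8 t=48 v=1: → [40,51); WM=31
i=9 t=51 v=1: → [50,61); WM=31
i=10 t=53 v=7: → [50,61); WM=31
i=11 t=54 v=3: → [50,61); WM=52; [30,41) fires=5 [40,51) fires=1
i=12 t=34 v=2: DROP (t<52-1); WM=52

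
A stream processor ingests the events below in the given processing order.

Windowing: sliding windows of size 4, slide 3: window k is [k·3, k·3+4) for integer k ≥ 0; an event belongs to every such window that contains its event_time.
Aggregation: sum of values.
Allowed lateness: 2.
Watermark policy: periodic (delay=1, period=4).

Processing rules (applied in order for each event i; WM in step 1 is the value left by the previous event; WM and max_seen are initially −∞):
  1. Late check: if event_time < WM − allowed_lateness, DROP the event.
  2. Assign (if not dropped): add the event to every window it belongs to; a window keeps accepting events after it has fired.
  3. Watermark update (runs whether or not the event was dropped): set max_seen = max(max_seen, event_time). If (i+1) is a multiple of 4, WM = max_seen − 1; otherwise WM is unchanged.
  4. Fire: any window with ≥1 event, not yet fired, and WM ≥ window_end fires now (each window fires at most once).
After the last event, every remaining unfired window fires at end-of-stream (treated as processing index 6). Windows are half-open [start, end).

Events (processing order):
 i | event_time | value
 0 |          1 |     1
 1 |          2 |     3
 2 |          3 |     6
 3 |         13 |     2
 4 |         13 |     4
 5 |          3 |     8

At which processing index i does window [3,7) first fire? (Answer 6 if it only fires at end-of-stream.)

i=0 t=1 v=1: → [0,4); WM=−∞
i=1 t=2 v=3: → [0,4); WM=−∞
i=2 t=3 v=6: → [3,7),[0,4); WM=−∞
i=3 t=13 v=2: → [12,16); WM=12; [0,4) fires=10 [3,7) fires=6
i=4 t=13 v=4: → [12,16); WM=12
i=5 t=3 v=8: DROP (t<12-2); WM=12

3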